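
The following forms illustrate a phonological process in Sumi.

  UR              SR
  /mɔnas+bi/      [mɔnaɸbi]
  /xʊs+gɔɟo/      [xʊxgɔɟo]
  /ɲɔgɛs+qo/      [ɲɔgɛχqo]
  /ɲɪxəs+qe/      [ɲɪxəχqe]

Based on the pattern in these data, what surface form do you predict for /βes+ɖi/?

The data show regressive place assimilation: /s/ → [ɸ] before /b/; /s/ → [x] before /g/; /s/ → [χ] before /q/. In each pair only place changes, matching the following consonant, while manner and voice stay constant.
/s/ is a voiceless alveolar fricative. The following trigger /ɖ/ is retroflex, so /s/ must become retroflex as well.
A voiceless retroflex fricative is [ʂ], so the surface segment is [ʂ].

[βeʂɖi]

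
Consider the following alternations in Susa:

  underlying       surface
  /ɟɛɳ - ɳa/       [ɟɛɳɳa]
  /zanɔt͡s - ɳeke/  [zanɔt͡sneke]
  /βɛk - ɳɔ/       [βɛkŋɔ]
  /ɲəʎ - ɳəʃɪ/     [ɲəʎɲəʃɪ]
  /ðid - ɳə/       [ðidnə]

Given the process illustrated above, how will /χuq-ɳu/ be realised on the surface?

[χuqɴu]

The data show progressive place assimilation: /ɳ/ → [n] after /t͡s/; /ɳ/ → [ŋ] after /k/; /ɳ/ → [ɲ] after /ʎ/; /ɳ/ → [n] after /d/. In each pair only place changes, matching the preceding consonant, while manner and voice stay constant.
Nothing changes in [ɟɛɳɳa]: there the adjacent consonants already agree in place (/ɳ/ and /ɳ/ are both retroflex), so this form is consistent with the same rule.
/ɳ/ is a voiced retroflex nasal. The preceding trigger /q/ is uvular, so /ɳ/ must become uvular as well.
The voiced uvular nasal is [ɴ], so /ɳ/ → [ɴ].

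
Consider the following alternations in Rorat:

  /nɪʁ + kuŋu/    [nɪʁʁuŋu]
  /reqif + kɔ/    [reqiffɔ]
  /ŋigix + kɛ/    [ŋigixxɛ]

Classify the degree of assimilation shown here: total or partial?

The segment that alternates is /k/, which surfaces as [ʁ] when adjacent to /ʁ/.
The output [ʁ] is identical to the trigger /ʁ/ — every feature (place, manner, voicing) has been copied — so this is total assimilation.
The remaining alternations confirm this: /k/ → [f] after /f/; /k/ → [x] after /x/ — in each case the output is a copy of the preceding consonant.

total assimilation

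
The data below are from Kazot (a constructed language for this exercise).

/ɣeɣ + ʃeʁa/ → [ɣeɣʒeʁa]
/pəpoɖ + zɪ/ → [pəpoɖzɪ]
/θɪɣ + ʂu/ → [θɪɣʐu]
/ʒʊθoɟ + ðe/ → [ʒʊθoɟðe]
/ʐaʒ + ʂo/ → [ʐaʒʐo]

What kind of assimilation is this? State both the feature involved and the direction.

Comparing underlying and surface forms, /ʃ/ → [ʒ] is the alternation; the neighbouring /ɣ/ is constant.
/ʃ/ is voiceless while /ɣ/ is voiced; the output [ʒ] is voiced, matching the trigger — so the feature that spreads is voicing.
Place and manner are unchanged, so the assimilation is partial, not total.
Checking the remaining alternations: /ʂ/ → [ʐ] after /ɣ/ (voiceless → voiced, matching voiced); /ʂ/ → [ʐ] after /ʒ/ (voiceless → voiced, matching voiced) — only voicing changes, and always toward the preceding segment.
Nothing changes in [pəpoɖzɪ], [ʒʊθoɟðe]: there the adjacent consonants already agree in voicing (/z/ and /ɖ/ are both voiced; /ð/ and /ɟ/ are both voiced), so these forms are consistent with the same rule.
The trigger is the preceding segment, so the direction is progressive (perseverative).

progressive voicing assimilation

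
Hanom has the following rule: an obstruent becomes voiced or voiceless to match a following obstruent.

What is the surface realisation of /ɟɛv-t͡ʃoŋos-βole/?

The rule targets /v/ (voiced labiodental fricative), which sits before the trigger /t͡ʃ/ (voiceless).
The voiceless labiodental fricative is [f], so /v/ → [f].
The same rule applies at the second boundary: /s/ → [z] next to /β/.

[ɟɛft͡ʃoŋozβole]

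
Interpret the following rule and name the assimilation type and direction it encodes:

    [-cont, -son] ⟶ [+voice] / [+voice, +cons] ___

progressive voicing assimilation

The target ([-cont, -son], stops) acquires [+voice] next to a voiced consonant ([+voice, +cons]) — it takes on the voicing of its neighbour, so the feature that spreads is voicing.
The conditioning segment sits to the left of the focus bar, meaning the trigger precedes the segment that changes — progressive assimilation.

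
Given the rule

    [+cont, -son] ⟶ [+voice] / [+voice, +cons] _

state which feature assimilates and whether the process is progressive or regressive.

The target ([+cont, -son], fricatives) acquires [+voice] next to a voiced consonant ([+voice, +cons]) — it takes on the voicing of its neighbour, so the feature that spreads is voicing.
Since the environment is written before the underscore, the trigger precedes the target; the direction is progressive.

progressive voicing assimilation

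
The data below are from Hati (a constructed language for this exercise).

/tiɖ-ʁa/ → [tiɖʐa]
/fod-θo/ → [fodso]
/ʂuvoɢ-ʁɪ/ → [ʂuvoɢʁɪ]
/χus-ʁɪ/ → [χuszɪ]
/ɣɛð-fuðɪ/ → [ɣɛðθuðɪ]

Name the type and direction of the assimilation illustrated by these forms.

Underlying /ʁ/ is realised as [ʐ] next to /ɖ/; /ɖ/ itself does not change.
/ʁ/ is uvular while /ɖ/ is retroflex; the output [ʐ] is retroflex, matching the trigger — so the feature that spreads is place.
Manner and voice are unchanged, so the assimilation is partial, not total.
Checking the remaining alternations: /θ/ → [s] after /d/ (dental → alveolar, matching alveolar); /ʁ/ → [z] after /s/ (uvular → alveolar, matching alveolar); /f/ → [θ] after /ð/ (labiodental → dental, matching dental) — only place changes, and always toward the preceding segment.
No alternation appears in [ʂuvoɢʁɪ]: there the adjacent consonants already agree in place (/ʁ/ and /ɢ/ are both uvular), so this form is consistent with the same rule.
Since the segment that changes follows the conditioning segment, the assimilation is progressive.

progressive place assimilation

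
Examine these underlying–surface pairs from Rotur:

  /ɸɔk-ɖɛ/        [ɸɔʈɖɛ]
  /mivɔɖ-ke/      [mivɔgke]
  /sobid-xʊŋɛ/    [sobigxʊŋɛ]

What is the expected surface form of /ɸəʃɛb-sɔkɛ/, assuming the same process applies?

[ɸəʃɛdsɔkɛ]

The data show regressive place assimilation: /k/ → [ʈ] before /ɖ/; /ɖ/ → [g] before /k/; /d/ → [g] before /x/. In each pair only place changes, matching the following consonant, while manner and voice stay constant.
/b/ is a voiced bilabial stop. The following trigger /s/ is alveolar, so /b/ must become alveolar as well.
A voiced alveolar stop is [d], so the surface segment is [d].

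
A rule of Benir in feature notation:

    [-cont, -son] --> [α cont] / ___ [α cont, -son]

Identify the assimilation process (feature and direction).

regressive manner assimilation

The shared variable α links the value of [cont] on the target to that of the neighbouring obstruent. [cont] distinguishes stops from fricatives — a manner-of-articulation feature — so this is manner assimilation.
The conditioning segment sits to the right of the focus bar, meaning the trigger follows the segment that changes — regressive assimilation.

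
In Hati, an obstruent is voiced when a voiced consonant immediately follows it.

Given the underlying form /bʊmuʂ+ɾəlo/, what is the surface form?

/ʂ/ is a voiceless retroflex fricative. The following trigger /ɾ/ is voiced, so /ʂ/ must become voiced as well.
The voiced retroflex fricative is [ʐ], so /ʂ/ → [ʐ].

[bʊmuʐɾəlo]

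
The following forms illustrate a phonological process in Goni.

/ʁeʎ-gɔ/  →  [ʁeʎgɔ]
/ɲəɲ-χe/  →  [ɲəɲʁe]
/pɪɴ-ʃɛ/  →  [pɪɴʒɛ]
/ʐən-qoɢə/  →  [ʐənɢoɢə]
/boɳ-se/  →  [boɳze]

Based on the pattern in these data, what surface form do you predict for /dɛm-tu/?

The data show progressive voicing assimilation: /χ/ → [ʁ] after /ɲ/; /ʃ/ → [ʒ] after /ɴ/; /q/ → [ɢ] after /n/; /s/ → [z] after /ɳ/. In each pair only voicing changes, matching the preceding consonant, while place and manner stay constant.
Nothing changes in [ʁeʎgɔ]: there the adjacent consonants already agree in voicing (/g/ and /ʎ/ are both voiced), so this form is consistent with the same rule.
The rule targets /t/ (voiceless alveolar stop), which sits after the trigger /m/ (voiced).
The voiced alveolar stop is [d], so /t/ → [d].

[dɛmdu]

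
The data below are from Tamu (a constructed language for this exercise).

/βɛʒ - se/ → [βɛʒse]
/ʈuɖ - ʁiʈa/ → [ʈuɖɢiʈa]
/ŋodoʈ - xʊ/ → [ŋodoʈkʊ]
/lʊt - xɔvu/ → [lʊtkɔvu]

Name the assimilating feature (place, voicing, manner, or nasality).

The segment that alternates is /ʁ/, which surfaces as [ɢ] when adjacent to /ɖ/.
/ʁ/ is a fricative while /ɖ/ is a stop; the output [ɢ] is a stop, matching the trigger — so the feature that spreads is manner.
The other alternating forms pattern the same way: /x/ → [k] after /ʈ/ (fricative → stop, matching a stop); /x/ → [k] after /t/ (fricative → stop, matching a stop) — only manner changes, and always toward the preceding segment.
No alternation appears in [βɛʒse]: there the adjacent consonants already agree in manner (/s/ and /ʒ/ are both fricatives), so this form is consistent with the same rule.

manner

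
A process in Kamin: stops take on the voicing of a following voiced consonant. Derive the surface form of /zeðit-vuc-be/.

[zeðidvuɟbe]

The rule targets /t/ (voiceless alveolar stop), which sits before the trigger /v/ (voiced).
The voiced alveolar stop is [d], so /t/ → [d].
The same rule applies at the second boundary: /c/ → [ɟ] next to /b/.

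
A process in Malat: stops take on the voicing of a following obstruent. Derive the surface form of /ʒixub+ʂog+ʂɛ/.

[ʒixupʂokʂɛ]

The rule targets /b/ (voiced bilabial stop), which sits before the trigger /ʂ/ (voiceless).
The voiceless bilabial stop is [p], so /b/ → [p].
The same rule applies at the second boundary: /g/ → [k] next to /ʂ/.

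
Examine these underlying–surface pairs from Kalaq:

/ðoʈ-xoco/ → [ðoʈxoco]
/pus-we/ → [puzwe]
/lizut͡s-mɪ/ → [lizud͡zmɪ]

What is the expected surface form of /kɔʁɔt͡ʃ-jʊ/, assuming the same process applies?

The data show regressive voicing assimilation: /s/ → [z] before /w/; /t͡s/ → [d͡z] before /m/. In each pair only voicing changes, matching the following consonant, while place and manner stay constant.
Nothing changes in [ðoʈxoco]: there the adjacent consonants already agree in voicing (/ʈ/ and /x/ are both voiceless), so this form is consistent with the same rule.
The rule targets /t͡ʃ/ (voiceless postalveolar affricate), which sits before the trigger /j/ (voiced).
Changing only its voicing to voiced gives [d͡ʒ] — the voiced postalveolar affricate.

[kɔʁɔd͡ʒjʊ]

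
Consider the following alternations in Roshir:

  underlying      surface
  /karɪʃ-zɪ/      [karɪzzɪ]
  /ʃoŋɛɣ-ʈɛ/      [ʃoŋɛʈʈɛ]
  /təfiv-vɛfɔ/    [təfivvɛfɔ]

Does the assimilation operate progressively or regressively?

The segment that alternates is /ʃ/, which surfaces as [z] when adjacent to /z/.
The output [z] is identical to the trigger /z/ — every feature (place, manner, voicing) has been copied — so this is total assimilation.
The remaining alternation confirms this: /ɣ/ → [ʈ] before /ʈ/ — in each case the output is a copy of the following consonant.
In [təfivvɛfɔ] the two consonants at the boundary are already identical (/v/ + /v/), so the rule applies vacuously and nothing changes.
The trigger is the following segment, so the direction is regressive (anticipatory).

regressive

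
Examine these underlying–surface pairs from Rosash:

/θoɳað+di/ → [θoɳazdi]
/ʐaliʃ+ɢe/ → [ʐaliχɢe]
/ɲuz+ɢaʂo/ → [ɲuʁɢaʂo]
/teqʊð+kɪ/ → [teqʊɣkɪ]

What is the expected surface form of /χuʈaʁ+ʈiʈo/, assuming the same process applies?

[χuʈaʐʈiʈo]

The data show regressive place assimilation: /ð/ → [z] before /d/; /ʃ/ → [χ] before /ɢ/; /z/ → [ʁ] before /ɢ/; /ð/ → [ɣ] before /k/. In each pair only place changes, matching the following consonant, while manner and voice stay constant.
/ʁ/ is a voiced uvular fricative. The following trigger /ʈ/ is retroflex, so /ʁ/ must become retroflex as well.
Changing only its place to retroflex gives [ʐ] — the voiced retroflex fricative.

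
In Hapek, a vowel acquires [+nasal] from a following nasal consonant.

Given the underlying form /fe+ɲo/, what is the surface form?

[fẽɲo]

The vowel /e/ is adjacent to the following nasal /ɲ/, so it acquires [+nasal] and surfaces as [ẽ].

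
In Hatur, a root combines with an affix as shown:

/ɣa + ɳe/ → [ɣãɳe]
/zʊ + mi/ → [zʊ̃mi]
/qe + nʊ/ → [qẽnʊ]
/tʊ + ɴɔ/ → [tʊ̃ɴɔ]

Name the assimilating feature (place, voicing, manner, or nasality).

nasality

The vowel /a/ surfaces as nasalised [ã] next to the following nasal /ɳ/ — it has acquired the [+nasal] feature of its neighbour.
Likewise in the remaining data: /ʊ/ → [ʊ̃] before /m/; /e/ → [ẽ] before /n/; /ʊ/ → [ʊ̃] before /ɴ/ — each time a vowel is nasalised next to a following nasal.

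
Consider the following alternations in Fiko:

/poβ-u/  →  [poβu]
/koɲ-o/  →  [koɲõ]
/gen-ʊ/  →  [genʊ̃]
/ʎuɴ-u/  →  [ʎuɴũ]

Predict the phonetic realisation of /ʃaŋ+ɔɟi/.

The data show progressive nasality assimilation (vowel nasalisation): /o/ → [õ] after /ɲ/; /ʊ/ → [ʊ̃] after /n/; /u/ → [ũ] after /ɴ/ — a vowel is nasalised by an immediately preceding nasal consonant.
No change occurs in [poβu] because the vowel at the boundary is adjacent to an oral consonant, not a nasal (/u/ next to /β/).
/ɔ/ sits next to the nasal /ŋ/ and is therefore nasalised to [ɔ̃].

[ʃaŋɔ̃ɟi]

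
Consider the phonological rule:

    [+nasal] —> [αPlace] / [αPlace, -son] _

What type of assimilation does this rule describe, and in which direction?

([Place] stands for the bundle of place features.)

progressive place assimilation

The rule copies the place features (abbreviated [Place]) from the environment onto the target, so the assimilating feature is place.
The conditioning segment sits to the left of the focus bar, meaning the trigger precedes the segment that changes — progressive assimilation.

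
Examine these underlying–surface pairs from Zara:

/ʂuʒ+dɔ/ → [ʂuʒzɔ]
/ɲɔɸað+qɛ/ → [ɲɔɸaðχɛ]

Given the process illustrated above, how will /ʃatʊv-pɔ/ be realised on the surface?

The data show progressive manner assimilation: /d/ → [z] after /ʒ/; /q/ → [χ] after /ð/. In each pair only manner changes, matching the preceding consonant, while place and voice stay constant.
/p/ is a voiceless bilabial stop. The preceding trigger /v/ is a fricative, so /p/ must become a fricative as well.
The voiceless bilabial fricative is [ɸ], so /p/ → [ɸ].

[ʃatʊvɸɔ]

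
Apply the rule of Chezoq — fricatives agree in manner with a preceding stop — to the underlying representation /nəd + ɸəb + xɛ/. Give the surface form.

The rule targets /ɸ/ (voiceless bilabial fricative), which sits after the trigger /d/ (stop).
The voiceless bilabial stop is [p], so /ɸ/ → [p].
At the second juncture, /x/ likewise becomes [k] adjacent to /b/.

[nədpəbkɛ]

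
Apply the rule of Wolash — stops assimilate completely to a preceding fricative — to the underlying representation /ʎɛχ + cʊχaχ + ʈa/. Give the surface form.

[ʎɛχχʊχaχχa]

/c/ is the segment targeted by the rule; it sits immediately after /χ/, so it assimilates completely and surfaces as [χ].
At the second juncture, /ʈ/ likewise becomes [χ] adjacent to /χ/.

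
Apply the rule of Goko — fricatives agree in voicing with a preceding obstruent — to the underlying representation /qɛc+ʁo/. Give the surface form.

[qɛcχo]

/ʁ/ is a voiced uvular fricative. The preceding trigger /c/ is voiceless, so /ʁ/ must become voiceless as well.
A voiceless uvular fricative is [χ], so the surface segment is [χ].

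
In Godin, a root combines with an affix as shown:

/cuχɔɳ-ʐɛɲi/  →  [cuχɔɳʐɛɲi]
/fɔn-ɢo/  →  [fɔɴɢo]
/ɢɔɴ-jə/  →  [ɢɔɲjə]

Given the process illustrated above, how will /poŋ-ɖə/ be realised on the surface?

[poɳɖə]

The data show regressive place assimilation: /n/ → [ɴ] before /ɢ/; /ɴ/ → [ɲ] before /j/. In each pair only place changes, matching the following consonant, while manner and voice stay constant.
Nothing changes in [cuχɔɳʐɛɲi]: there the adjacent consonants already agree in place (/ɳ/ and /ʐ/ are both retroflex), so this form is consistent with the same rule.
The rule targets /ŋ/ (voiced velar nasal), which sits before the trigger /ɖ/ (retroflex).
Changing only its place to retroflex gives [ɳ] — the voiced retroflex nasal.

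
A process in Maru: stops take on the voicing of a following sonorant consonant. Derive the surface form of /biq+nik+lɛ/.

[biɢniglɛ]

/q/ is a voiceless uvular stop. The following trigger /n/ is voiced, so /q/ must become voiced as well.
A voiced uvular stop is [ɢ], so the surface segment is [ɢ].
The same rule applies at the second boundary: /k/ → [g] next to /l/.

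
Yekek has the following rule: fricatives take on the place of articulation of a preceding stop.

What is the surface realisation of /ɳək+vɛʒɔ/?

[ɳəkɣɛʒɔ]

/v/ is a voiced labiodental fricative. The preceding trigger /k/ is velar, so /v/ must become velar as well.
A voiced velar fricative is [ɣ], so the surface segment is [ɣ].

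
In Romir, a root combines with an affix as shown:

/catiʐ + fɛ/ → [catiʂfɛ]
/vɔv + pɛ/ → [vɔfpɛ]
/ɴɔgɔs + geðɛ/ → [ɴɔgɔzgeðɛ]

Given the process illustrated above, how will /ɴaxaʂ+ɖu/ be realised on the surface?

[ɴaxaʐɖu]

The data show regressive voicing assimilation: /ʐ/ → [ʂ] before /f/; /v/ → [f] before /p/; /s/ → [z] before /g/. In each pair only voicing changes, matching the following consonant, while place and manner stay constant.
/ʂ/ is a voiceless retroflex fricative. The following trigger /ɖ/ is voiced, so /ʂ/ must become voiced as well.
Changing only its voicing to voiced gives [ʐ] — the voiced retroflex fricative.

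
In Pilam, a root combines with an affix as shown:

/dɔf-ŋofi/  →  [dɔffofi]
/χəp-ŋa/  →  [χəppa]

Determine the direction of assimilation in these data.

Underlying /ŋ/ is realised as [f] next to /f/; /f/ itself does not change.
The output [f] is identical to the trigger /f/ — every feature (place, manner, voicing) has been copied — so this is total assimilation.
The remaining alternation confirms this: /ŋ/ → [p] after /p/ — in each case the output is a copy of the preceding consonant.
The trigger is the preceding segment, so the direction is progressive (perseverative).

progressive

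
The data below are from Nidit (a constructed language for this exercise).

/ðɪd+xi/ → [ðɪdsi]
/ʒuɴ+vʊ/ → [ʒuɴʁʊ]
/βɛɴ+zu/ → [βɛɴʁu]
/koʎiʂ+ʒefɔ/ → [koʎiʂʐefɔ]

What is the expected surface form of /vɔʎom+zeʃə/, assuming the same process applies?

The data show progressive place assimilation: /x/ → [s] after /d/; /v/ → [ʁ] after /ɴ/; /z/ → [ʁ] after /ɴ/; /ʒ/ → [ʐ] after /ʂ/. In each pair only place changes, matching the preceding consonant, while manner and voice stay constant.
/z/ is a voiced alveolar fricative. The preceding trigger /m/ is bilabial, so /z/ must become bilabial as well.
A voiced bilabial fricative is [β], so the surface segment is [β].

[vɔʎomβeʃə]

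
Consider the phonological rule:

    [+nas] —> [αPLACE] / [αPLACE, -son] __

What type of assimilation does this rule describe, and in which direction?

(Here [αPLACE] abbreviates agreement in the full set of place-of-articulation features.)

The shared variable α links the value of the place features (abbreviated [PLACE]) on the target to the same value on the neighbouring segment, so place is the feature that assimilates.
The conditioning segment sits to the left of the focus bar, meaning the trigger precedes the segment that changes — progressive assimilation.

progressive place assimilation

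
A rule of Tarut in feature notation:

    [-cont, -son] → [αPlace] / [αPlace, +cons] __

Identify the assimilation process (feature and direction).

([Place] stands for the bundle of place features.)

progressive place assimilation

The shared variable α links the value of the place features (abbreviated [Place]) on the target to the same value on the neighbouring segment, so place is the feature that assimilates.
The conditioning segment sits to the left of the focus bar, meaning the trigger precedes the segment that changes — progressive assimilation.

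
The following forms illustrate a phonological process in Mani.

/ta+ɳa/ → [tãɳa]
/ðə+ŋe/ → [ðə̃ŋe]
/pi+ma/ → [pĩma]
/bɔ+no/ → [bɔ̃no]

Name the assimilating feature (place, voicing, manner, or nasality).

The vowel /a/ surfaces as nasalised [ã] next to the following nasal /ɳ/ — it has acquired the [+nasal] feature of its neighbour.
The other forms show the same pattern: /ə/ → [ə̃] before /ŋ/; /i/ → [ĩ] before /m/; /ɔ/ → [ɔ̃] before /n/ — each time a vowel is nasalised next to a following nasal.

nasality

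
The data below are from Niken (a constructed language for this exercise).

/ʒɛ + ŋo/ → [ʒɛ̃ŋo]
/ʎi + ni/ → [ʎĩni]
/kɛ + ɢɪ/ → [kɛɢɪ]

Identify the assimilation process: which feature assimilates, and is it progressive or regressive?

The vowel /ɛ/ surfaces as nasalised [ɛ̃] next to the following nasal /ŋ/ — it has acquired the [+nasal] feature of its neighbour.
Likewise in the remaining data: /i/ → [ĩ] before /n/ — each time a vowel is nasalised next to a following nasal.
No change occurs in [kɛɢɪ] because the vowel at the boundary is adjacent to an oral consonant, not a nasal (/ɛ/ next to /ɢ/).
Because the conditioning nasal is to the right of the vowel that changes, the process is regressive (anticipatory).

regressive nasality assimilation (vowel nasalisation)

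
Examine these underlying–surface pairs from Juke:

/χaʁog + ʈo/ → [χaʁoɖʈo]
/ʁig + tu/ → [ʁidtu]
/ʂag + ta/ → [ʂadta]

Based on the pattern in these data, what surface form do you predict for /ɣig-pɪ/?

[ɣibpɪ]

The data show regressive place assimilation: /g/ → [ɖ] before /ʈ/; /g/ → [d] before /t/. In each pair only place changes, matching the following consonant, while manner and voice stay constant.
/g/ is a voiced velar stop. The following trigger /p/ is bilabial, so /g/ must become bilabial as well.
Changing only its place to bilabial gives [b] — the voiced bilabial stop.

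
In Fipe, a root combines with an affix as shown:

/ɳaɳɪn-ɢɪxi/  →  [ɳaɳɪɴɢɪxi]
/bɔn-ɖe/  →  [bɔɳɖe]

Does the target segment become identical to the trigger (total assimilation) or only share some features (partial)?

partial assimilation

The segment that alternates is /n/, which surfaces as [ɴ] when adjacent to /ɢ/.
/n/ is alveolar while /ɢ/ is uvular; the output [ɴ] is uvular, matching the trigger — so the feature that spreads is place.
Manner and voice are unchanged, so the assimilation is partial, not total.
The same holds elsewhere in the data: /n/ → [ɳ] before /ɖ/ (alveolar → retroflex, matching retroflex) — only place changes, and always toward the following segment.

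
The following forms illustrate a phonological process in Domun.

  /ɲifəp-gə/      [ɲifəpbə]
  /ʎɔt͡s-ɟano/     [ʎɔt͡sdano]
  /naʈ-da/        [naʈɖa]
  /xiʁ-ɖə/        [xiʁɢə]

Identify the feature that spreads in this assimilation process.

place

Comparing underlying and surface forms, /g/ → [b] is the alternation; the neighbouring /p/ is constant.
/g/ is velar while /p/ is bilabial; the output [b] is bilabial, matching the trigger — so the feature that spreads is place.
The same holds elsewhere in the data: /ɟ/ → [d] after /t͡s/ (palatal → alveolar, matching alveolar); /d/ → [ɖ] after /ʈ/ (alveolar → retroflex, matching retroflex); /ɖ/ → [ɢ] after /ʁ/ (retroflex → uvular, matching uvular) — only place changes, and always toward the preceding segment.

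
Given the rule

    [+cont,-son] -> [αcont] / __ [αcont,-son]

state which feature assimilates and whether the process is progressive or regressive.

The shared variable α links the value of [cont] on the target to that of the neighbouring obstruent. [cont] distinguishes stops from fricatives — a manner-of-articulation feature — so this is manner assimilation.
The conditioning segment sits to the right of the focus bar, meaning the trigger follows the segment that changes — regressive assimilation.

regressive manner assimilation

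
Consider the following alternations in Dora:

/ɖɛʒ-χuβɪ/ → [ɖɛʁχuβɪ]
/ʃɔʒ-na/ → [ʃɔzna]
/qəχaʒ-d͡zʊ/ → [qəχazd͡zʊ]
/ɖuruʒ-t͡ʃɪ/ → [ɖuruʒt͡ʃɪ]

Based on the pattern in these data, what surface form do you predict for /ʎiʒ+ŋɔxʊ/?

The data show regressive place assimilation: /ʒ/ → [ʁ] before /χ/; /ʒ/ → [z] before /n/; /ʒ/ → [z] before /d͡z/. In each pair only place changes, matching the following consonant, while manner and voice stay constant.
No alternation appears in [ɖuruʒt͡ʃɪ]: there the adjacent consonants already agree in place (/ʒ/ and /t͡ʃ/ are both postalveolar), so this form is consistent with the same rule.
/ʒ/ is a voiced postalveolar fricative. The following trigger /ŋ/ is velar, so /ʒ/ must become velar as well.
Changing only its place to velar gives [ɣ] — the voiced velar fricative.

[ʎiɣŋɔxʊ]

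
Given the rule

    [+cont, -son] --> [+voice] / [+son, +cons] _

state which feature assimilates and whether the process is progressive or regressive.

progressive voicing assimilation

The target ([+cont, -son], fricatives) acquires [+voice] next to a sonorant consonant ([+son, +cons]) — it takes on the voicing of its neighbour, so the feature that spreads is voicing.
The conditioning segment sits to the left of the focus bar, meaning the trigger precedes the segment that changes — progressive assimilation.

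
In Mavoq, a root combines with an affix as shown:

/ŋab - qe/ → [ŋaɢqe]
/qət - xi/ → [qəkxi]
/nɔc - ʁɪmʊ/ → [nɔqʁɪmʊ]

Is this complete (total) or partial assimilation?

partial assimilation

Comparing underlying and surface forms, /b/ → [ɢ] is the alternation; the neighbouring /q/ is constant.
/b/ is bilabial while /q/ is uvular; the output [ɢ] is uvular, matching the trigger — so the feature that spreads is place.
Manner and voice are unchanged, so the assimilation is partial, not total.
The same holds elsewhere in the data: /t/ → [k] before /x/ (alveolar → velar, matching velar); /c/ → [q] before /ʁ/ (palatal → uvular, matching uvular) — only place changes, and always toward the following segment.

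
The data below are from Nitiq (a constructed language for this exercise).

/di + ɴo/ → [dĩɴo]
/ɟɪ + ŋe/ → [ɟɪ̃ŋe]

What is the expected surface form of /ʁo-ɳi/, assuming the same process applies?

[ʁõɳi]

The data show regressive nasality assimilation (vowel nasalisation): /i/ → [ĩ] before /ɴ/; /ɪ/ → [ɪ̃] before /ŋ/ — a vowel is nasalised by an immediately following nasal consonant.
The vowel /o/ is adjacent to the following nasal /ɳ/, so it acquires [+nasal] and surfaces as [õ].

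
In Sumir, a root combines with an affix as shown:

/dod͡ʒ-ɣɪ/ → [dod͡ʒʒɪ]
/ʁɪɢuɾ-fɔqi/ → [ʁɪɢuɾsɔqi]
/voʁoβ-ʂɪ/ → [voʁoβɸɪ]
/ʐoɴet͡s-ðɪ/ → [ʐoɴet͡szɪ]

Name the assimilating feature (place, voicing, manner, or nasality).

place

Comparing underlying and surface forms, /ɣ/ → [ʒ] is the alternation; the neighbouring /d͡ʒ/ is constant.
The change velar → postalveolar matches the place of the preceding /d͡ʒ/, identifying this as place assimilation.
Checking the remaining alternations: /f/ → [s] after /ɾ/ (labiodental → alveolar, matching alveolar); /ʂ/ → [ɸ] after /β/ (retroflex → bilabial, matching bilabial); /ð/ → [z] after /t͡s/ (dental → alveolar, matching alveolar) — only place changes, and always toward the preceding segment.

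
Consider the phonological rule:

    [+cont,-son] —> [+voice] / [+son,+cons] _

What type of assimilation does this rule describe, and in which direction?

The target ([+cont,-son], fricatives) acquires [+voice] next to a sonorant consonant ([+son,+cons]) — it takes on the voicing of its neighbour, so the feature that spreads is voicing.
Since the environment is written before the underscore, the trigger precedes the target; the direction is progressive.

progressive voicing assimilation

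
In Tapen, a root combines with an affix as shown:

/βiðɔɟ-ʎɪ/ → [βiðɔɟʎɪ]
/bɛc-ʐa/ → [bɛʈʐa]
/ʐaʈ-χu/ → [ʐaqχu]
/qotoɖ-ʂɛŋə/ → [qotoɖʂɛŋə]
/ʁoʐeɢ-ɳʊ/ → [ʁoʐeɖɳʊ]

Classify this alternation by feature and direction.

regressive place assimilation

Underlying /c/ is realised as [ʈ] next to /ʐ/; /ʐ/ itself does not change.
The change palatal → retroflex matches the place of the following /ʐ/, identifying this as place assimilation.
Manner and voice are unchanged, so the assimilation is partial, not total.
The same holds elsewhere in the data: /ʈ/ → [q] before /χ/ (retroflex → uvular, matching uvular); /ɢ/ → [ɖ] before /ɳ/ (uvular → retroflex, matching retroflex) — only place changes, and always toward the following segment.
Nothing changes in [βiðɔɟʎɪ], [qotoɖʂɛŋə]: there the adjacent consonants already agree in place (/ɟ/ and /ʎ/ are both palatal; /ɖ/ and /ʂ/ are both retroflex), so these forms are consistent with the same rule.
The trigger is the following segment, so the direction is regressive (anticipatory).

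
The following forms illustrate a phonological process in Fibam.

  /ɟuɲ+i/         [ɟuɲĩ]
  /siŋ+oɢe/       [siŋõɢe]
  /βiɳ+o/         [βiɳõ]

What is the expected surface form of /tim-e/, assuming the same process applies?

The data show progressive nasality assimilation (vowel nasalisation): /i/ → [ĩ] after /ɲ/; /o/ → [õ] after /ŋ/; /o/ → [õ] after /ɳ/ — a vowel is nasalised by an immediately preceding nasal consonant.
/e/ sits next to the nasal /m/ and is therefore nasalised to [ẽ].

[timẽ]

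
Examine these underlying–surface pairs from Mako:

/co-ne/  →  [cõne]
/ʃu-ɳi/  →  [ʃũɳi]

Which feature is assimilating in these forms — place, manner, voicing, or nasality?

The vowel /o/ surfaces as nasalised [õ] next to the following nasal /n/ — it has acquired the [+nasal] feature of its neighbour.
The other form shows the same pattern: /u/ → [ũ] before /ɳ/ — each time a vowel is nasalised next to a following nasal.

nasality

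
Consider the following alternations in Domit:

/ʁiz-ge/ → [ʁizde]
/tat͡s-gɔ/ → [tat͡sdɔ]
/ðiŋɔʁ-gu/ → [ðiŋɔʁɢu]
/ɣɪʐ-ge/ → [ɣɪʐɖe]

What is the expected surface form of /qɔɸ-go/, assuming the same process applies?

[qɔɸbo]

The data show progressive place assimilation: /g/ → [d] after /z/; /g/ → [d] after /t͡s/; /g/ → [ɢ] after /ʁ/; /g/ → [ɖ] after /ʐ/. In each pair only place changes, matching the preceding consonant, while manner and voice stay constant.
The rule targets /g/ (voiced velar stop), which sits after the trigger /ɸ/ (bilabial).
Changing only its place to bilabial gives [b] — the voiced bilabial stop.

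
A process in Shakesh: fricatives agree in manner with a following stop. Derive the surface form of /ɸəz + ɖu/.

[ɸədɖu]

/z/ is a voiced alveolar fricative. The following trigger /ɖ/ is a stop, so /z/ must become a stop as well.
A voiced alveolar stop is [d], so the surface segment is [d].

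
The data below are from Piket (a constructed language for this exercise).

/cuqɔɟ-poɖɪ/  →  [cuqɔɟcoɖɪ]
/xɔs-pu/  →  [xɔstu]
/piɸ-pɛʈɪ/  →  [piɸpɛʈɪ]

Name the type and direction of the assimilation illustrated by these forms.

progressive place assimilation

The segment that alternates is /p/, which surfaces as [c] when adjacent to /ɟ/.
The change bilabial → palatal matches the place of the preceding /ɟ/, identifying this as place assimilation.
Manner and voice are unchanged, so the assimilation is partial, not total.
The same holds elsewhere in the data: /p/ → [t] after /s/ (bilabial → alveolar, matching alveolar) — only place changes, and always toward the preceding segment.
Nothing changes in [piɸpɛʈɪ]: there the adjacent consonants already agree in place (/p/ and /ɸ/ are both bilabial), so this form is consistent with the same rule.
Since the segment that changes follows the conditioning segment, the assimilation is progressive.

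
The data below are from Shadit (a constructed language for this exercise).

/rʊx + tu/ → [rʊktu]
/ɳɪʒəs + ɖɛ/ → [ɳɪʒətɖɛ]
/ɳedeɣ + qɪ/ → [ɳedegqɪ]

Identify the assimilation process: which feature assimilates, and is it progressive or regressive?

Underlying /x/ is realised as [k] next to /t/; /t/ itself does not change.
The change fricative → stop matches the manner of the following /t/, identifying this as manner assimilation.
Place and voice are unchanged, so the assimilation is partial, not total.
Checking the remaining alternations: /s/ → [t] before /ɖ/ (fricative → stop, matching a stop); /ɣ/ → [g] before /q/ (fricative → stop, matching a stop) — only manner changes, and always toward the following segment.
Since the segment that changes precedes the conditioning segment, the assimilation is regressive.

regressive manner assimilation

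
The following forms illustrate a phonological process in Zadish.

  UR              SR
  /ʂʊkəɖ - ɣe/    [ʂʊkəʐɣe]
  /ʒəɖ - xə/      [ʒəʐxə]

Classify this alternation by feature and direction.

regressive manner assimilation

Comparing underlying and surface forms, /ɖ/ → [ʐ] is the alternation; the neighbouring /ɣ/ is constant.
The change stop → fricative matches the manner of the following /ɣ/, identifying this as manner assimilation.
Place and voice are unchanged, so the assimilation is partial, not total.
The other alternating form patterns the same way: /ɖ/ → [ʐ] before /x/ (stop → fricative, matching a fricative) — only manner changes, and always toward the following segment.
Since the segment that changes precedes the conditioning segment, the assimilation is regressive.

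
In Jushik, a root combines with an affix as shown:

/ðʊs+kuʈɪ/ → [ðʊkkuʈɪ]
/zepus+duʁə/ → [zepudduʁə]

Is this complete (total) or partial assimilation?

The segment that alternates is /s/, which surfaces as [k] when adjacent to /k/.
The output [k] is identical to the trigger /k/ — every feature (place, manner, voicing) has been copied — so this is total assimilation.
The other form behaves the same way: /s/ → [d] before /d/ — in each case the output is a copy of the following consonant.

total assimilation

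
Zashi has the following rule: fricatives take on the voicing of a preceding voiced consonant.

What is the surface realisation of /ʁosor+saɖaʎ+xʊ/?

[ʁosorzaɖaʎɣʊ]

The rule targets /s/ (voiceless alveolar fricative), which sits after the trigger /r/ (voiced).
The voiced alveolar fricative is [z], so /s/ → [z].
The same rule applies at the second boundary: /x/ → [ɣ] next to /ʎ/.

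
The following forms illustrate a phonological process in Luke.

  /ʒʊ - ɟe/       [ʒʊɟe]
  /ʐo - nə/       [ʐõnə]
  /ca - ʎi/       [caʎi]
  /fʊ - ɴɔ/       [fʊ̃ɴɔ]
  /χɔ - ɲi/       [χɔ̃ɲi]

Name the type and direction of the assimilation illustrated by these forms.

The vowel /o/ surfaces as nasalised [õ] next to the following nasal /n/ — it has acquired the [+nasal] feature of its neighbour.
The other forms show the same pattern: /ʊ/ → [ʊ̃] before /ɴ/; /ɔ/ → [ɔ̃] before /ɲ/ — each time a vowel is nasalised next to a following nasal.
No change occurs in [ʒʊɟe], [caʎi] because the vowel at the boundary is adjacent to an oral consonant, not a nasal (/ʊ/ next to /ɟ/; /a/ next to /ʎ/).
Because the conditioning nasal is to the right of the vowel that changes, the process is regressive (anticipatory).

regressive nasality assimilation (vowel nasalisation)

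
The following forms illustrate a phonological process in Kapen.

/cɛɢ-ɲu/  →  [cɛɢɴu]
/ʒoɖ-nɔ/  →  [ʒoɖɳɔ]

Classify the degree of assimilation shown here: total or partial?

Underlying /ɲ/ is realised as [ɴ] next to /ɢ/; /ɢ/ itself does not change.
The change palatal → uvular matches the place of the preceding /ɢ/, identifying this as place assimilation.
Manner and voice are unchanged, so the assimilation is partial, not total.
The same holds elsewhere in the data: /n/ → [ɳ] after /ɖ/ (alveolar → retroflex, matching retroflex) — only place changes, and always toward the preceding segment.

partial assimilation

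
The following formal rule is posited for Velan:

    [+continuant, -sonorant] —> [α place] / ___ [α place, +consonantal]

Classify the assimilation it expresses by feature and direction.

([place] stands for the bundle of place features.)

regressive place assimilation

The shared variable α links the value of the place features (abbreviated [place]) on the target to the same value on the neighbouring segment, so place is the feature that assimilates.
Since the environment is written after the underscore, the trigger follows the target; the direction is regressive.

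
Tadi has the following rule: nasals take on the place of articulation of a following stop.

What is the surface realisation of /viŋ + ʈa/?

[viɳʈa]

/ŋ/ is a voiced velar nasal. The following trigger /ʈ/ is retroflex, so /ŋ/ must become retroflex as well.
The voiced retroflex nasal is [ɳ], so /ŋ/ → [ɳ].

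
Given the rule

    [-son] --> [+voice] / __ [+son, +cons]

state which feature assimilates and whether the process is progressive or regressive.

The structural change is [+voice], and the conditioning segment [+son, +cons] (a sonorant consonant) is itself voiced, so the target comes to share the voicing of its neighbour — voicing assimilation.
Since the environment is written after the underscore, the trigger follows the target; the direction is regressive.

regressive voicing assimilation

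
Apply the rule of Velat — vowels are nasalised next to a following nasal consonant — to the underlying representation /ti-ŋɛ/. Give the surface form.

[tĩŋɛ]

The vowel /i/ is adjacent to the following nasal /ŋ/, so it acquires [+nasal] and surfaces as [ĩ].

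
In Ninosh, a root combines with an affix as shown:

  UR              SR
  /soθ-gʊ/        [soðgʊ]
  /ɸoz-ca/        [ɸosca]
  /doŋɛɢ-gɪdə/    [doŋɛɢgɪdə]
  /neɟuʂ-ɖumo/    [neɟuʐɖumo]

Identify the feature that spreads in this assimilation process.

Underlying /θ/ is realised as [ð] next to /g/; /g/ itself does not change.
The change voiceless → voiced matches the voicing of the following /g/, identifying this as voicing assimilation.
Checking the remaining alternations: /z/ → [s] before /c/ (voiced → voiceless, matching voiceless); /ʂ/ → [ʐ] before /ɖ/ (voiceless → voiced, matching voiced) — only voicing changes, and always toward the following segment.
Nothing changes in [doŋɛɢgɪdə]: there the adjacent consonants already agree in voicing (/ɢ/ and /g/ are both voiced), so this form is consistent with the same rule.

voicing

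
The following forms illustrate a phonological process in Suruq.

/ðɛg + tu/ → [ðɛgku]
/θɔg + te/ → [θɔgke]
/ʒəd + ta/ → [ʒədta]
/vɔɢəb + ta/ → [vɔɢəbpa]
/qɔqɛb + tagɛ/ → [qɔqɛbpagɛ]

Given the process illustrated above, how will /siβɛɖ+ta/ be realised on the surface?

The data show progressive place assimilation: /t/ → [k] after /g/; /t/ → [p] after /b/. In each pair only place changes, matching the preceding consonant, while manner and voice stay constant.
No alternation appears in [ʒədta]: there the adjacent consonants already agree in place (/t/ and /d/ are both alveolar), so this form is consistent with the same rule.
The rule targets /t/ (voiceless alveolar stop), which sits after the trigger /ɖ/ (retroflex).
Changing only its place to retroflex gives [ʈ] — the voiceless retroflex stop.

[siβɛɖʈa]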